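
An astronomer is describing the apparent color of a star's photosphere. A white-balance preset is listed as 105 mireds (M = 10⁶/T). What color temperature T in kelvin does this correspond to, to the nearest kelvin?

T = 10⁶ / 105 = 9523.81 K → 9524 K.

9524 K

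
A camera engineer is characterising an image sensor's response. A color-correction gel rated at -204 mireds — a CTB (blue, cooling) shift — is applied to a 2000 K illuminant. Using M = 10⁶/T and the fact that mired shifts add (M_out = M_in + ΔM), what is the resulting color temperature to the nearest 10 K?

3380 K

M_in = 10⁶/2000 = 500.00 mireds.
M_out = 500.00 + (-204) = 296.00 mireds.
T_out = 10⁶/296.00 = 3378.4 K → 3380 K.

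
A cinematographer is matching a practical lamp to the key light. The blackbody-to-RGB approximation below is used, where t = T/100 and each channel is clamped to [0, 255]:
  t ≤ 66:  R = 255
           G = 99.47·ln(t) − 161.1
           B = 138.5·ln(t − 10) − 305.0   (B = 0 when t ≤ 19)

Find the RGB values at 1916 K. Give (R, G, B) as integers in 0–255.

(255, 133, 2)

t = 1916/100 = 19.16; the t ≤ 66 branch applies.
R = 255 by definition for t ≤ 66.
G = 99.47·ln 19.16 − 161.1 = 99.47·2.9528 − 161.1 = 132.617.
B = 138.5·ln(19.16 − 10) − 305.0 = 138.5·ln 9.16 − 305.0 = 138.5·2.2148 − 305.0 = 1.756.
Rounded: (255, 133, 2).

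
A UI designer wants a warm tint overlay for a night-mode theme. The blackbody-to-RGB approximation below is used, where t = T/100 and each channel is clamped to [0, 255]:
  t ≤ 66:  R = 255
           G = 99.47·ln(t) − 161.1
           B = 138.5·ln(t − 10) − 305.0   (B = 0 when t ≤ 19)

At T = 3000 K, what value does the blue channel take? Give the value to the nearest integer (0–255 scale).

t = 3000/100 = 30; the t ≤ 66 branch applies.
B = 138.5·ln(30 − 10) − 305.0 = 138.5·ln 20 − 305.0 = 138.5·2.9957 − 305.0 = 109.909.
Rounded: 110.

110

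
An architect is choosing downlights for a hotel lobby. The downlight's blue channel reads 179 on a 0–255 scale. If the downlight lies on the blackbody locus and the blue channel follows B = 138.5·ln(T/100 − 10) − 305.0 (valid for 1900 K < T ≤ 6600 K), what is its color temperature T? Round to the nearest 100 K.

4300 K

ln(t − 10) = (179 + 305.0) / 138.5 = 3.4946.
t − 10 = e^3.4946 = 32.937, so t = 42.937.
T = 100·t = 4294 K → 4300 K to the nearest 100 K.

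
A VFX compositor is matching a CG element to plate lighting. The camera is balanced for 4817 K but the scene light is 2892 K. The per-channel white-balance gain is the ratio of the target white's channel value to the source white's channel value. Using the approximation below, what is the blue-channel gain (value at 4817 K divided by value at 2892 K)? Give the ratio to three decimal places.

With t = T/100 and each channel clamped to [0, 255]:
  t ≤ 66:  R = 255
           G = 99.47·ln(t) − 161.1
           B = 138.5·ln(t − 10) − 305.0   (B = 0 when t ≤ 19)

1.951

At 2892 K (t = 28.92):
  B = 138.5·ln(28.92 − 10) − 305.0 = 138.5·ln 18.92 − 305.0 = 138.5·2.9402 − 305.0 = 102.220.
At 4817 K (t = 48.17):
  B = 138.5·ln(48.17 − 10) − 305.0 = 138.5·ln 38.17 − 305.0 = 138.5·3.6420 − 305.0 = 199.424.
Gain = 199.424 / 102.220 = 1.9509 → 1.951.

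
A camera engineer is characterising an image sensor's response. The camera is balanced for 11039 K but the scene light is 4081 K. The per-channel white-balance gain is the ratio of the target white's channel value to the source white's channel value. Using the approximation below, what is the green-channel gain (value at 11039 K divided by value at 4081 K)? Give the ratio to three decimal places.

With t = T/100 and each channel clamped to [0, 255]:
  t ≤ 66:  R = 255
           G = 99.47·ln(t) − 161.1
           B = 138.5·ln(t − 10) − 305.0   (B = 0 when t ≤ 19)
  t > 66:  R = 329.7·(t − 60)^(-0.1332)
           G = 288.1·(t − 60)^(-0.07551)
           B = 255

At 4081 K (t = 40.81):
  G = 99.47·ln 40.81 − 161.1 = 99.47·3.7089 − 161.1 = 207.827.
At 11039 K (t = 110.39):
  G = 288.1·(110.39 − 60)^(-0.07551) = 288.1·50.39^(-0.07551) = 288.1·0.74380 = 214.289.
Gain = 214.289 / 207.827 = 1.0311 → 1.031.

1.031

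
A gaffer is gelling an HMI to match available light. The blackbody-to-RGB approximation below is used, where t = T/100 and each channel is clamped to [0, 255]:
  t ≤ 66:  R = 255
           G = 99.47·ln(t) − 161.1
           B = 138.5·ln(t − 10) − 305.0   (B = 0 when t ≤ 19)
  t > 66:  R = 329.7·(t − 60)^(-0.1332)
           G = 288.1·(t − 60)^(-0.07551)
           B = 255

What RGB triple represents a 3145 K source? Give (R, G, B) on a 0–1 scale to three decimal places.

(1.000, 0.713, 0.469)

t = 3145/100 = 31.45; the t ≤ 66 branch applies.
R = 255 by definition for t ≤ 66.
G = 99.47·ln 31.45 − 161.1 = 99.47·3.4484 − 161.1 = 181.912.
B = 138.5·ln(31.45 − 10) − 305.0 = 138.5·ln 21.45 − 305.0 = 138.5·3.0657 − 305.0 = 119.603.
Dividing each by 255: (1.0000, 0.7134, 0.4690) → (1.000, 0.713, 0.469).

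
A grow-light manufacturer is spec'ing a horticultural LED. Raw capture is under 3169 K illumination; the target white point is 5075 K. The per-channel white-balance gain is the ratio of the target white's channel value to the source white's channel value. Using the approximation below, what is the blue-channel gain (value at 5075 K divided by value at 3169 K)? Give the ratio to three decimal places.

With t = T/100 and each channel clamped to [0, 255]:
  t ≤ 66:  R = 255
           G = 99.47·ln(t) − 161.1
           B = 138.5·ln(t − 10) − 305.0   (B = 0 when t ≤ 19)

1.721

At 3169 K (t = 31.69):
  B = 138.5·ln(31.69 − 10) − 305.0 = 138.5·ln 21.69 − 305.0 = 138.5·3.0769 − 305.0 = 121.144.
At 5075 K (t = 50.75):
  B = 138.5·ln(50.75 − 10) − 305.0 = 138.5·ln 40.75 − 305.0 = 138.5·3.7075 − 305.0 = 208.483.
Gain = 208.483 / 121.144 = 1.7210 → 1.721.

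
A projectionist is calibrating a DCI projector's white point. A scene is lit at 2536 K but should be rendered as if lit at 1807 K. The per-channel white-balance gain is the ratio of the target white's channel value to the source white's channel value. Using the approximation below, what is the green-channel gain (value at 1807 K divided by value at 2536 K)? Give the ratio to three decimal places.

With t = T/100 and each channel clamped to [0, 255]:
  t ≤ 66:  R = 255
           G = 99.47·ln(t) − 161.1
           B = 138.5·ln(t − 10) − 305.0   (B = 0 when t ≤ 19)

At 2536 K (t = 25.36):
  G = 99.47·ln 25.36 − 161.1 = 99.47·3.2332 − 161.1 = 160.504.
At 1807 K (t = 18.07):
  G = 99.47·ln 18.07 − 161.1 = 99.47·2.8943 − 161.1 = 126.791.
Gain = 126.791 / 160.504 = 0.7900 → 0.790.

0.790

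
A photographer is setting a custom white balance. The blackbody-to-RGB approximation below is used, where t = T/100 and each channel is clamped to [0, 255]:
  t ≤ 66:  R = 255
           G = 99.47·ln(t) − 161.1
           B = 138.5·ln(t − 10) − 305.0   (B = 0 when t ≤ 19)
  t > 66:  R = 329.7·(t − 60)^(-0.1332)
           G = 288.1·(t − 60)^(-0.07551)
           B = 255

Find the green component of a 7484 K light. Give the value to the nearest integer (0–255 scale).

t = 7484/100 = 74.84; the t > 66 branch applies.
G = 288.1·(74.84 − 60)^(-0.07551) = 288.1·14.84^(-0.07551) = 288.1·0.81573 = 235.011.
Rounded: 235.

235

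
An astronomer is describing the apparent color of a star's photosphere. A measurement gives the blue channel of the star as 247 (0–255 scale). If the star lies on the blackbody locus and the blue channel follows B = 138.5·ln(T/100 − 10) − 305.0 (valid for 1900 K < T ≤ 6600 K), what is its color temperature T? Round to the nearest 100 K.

ln(t − 10) = (247 + 305.0) / 138.5 = 3.9856.
t − 10 = e^3.9856 = 53.815, so t = 63.815.
T = 100·t = 6382 K → 6400 K to the nearest 100 K.

6400 K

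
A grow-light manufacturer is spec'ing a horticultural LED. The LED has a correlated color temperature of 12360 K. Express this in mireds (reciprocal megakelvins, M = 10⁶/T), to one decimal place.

80.9 mireds

M = 10⁶ / 12360 = 80.906 → 80.9 mireds.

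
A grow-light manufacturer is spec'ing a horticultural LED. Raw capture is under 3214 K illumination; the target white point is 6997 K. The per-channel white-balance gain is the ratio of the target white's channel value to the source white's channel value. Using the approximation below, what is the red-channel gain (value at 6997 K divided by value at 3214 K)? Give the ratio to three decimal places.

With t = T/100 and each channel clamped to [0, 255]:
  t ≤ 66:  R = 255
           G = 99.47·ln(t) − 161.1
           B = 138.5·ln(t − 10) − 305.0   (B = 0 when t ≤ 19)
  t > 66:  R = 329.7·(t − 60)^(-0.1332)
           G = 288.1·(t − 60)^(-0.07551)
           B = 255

0.952

At 3214 K (t = 32.14):
  R = 255 by definition for t ≤ 66.
At 6997 K (t = 69.97):
  R = 329.7·(69.97 − 60)^(-0.1332) = 329.7·9.97^(-0.1332) = 329.7·0.73616 = 242.713.
Gain = 242.713 / 255.000 = 0.9518 → 0.952.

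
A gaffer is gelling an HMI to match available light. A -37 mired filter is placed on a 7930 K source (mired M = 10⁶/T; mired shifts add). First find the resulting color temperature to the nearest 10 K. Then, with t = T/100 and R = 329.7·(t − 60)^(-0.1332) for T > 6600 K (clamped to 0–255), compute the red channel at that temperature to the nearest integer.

M_in = 10⁶/7930 = 126.10; M_out = 126.10 + (-37) = 89.10.
T_out = 10⁶/89.10 = 11222.9 K → 11220 K; t = 112.2.
R = 329.7·(112.2 − 60)^(-0.1332) = 329.7·52.2^(-0.1332) = 329.7·0.59048 = 194.682.
Rounded: 195.

195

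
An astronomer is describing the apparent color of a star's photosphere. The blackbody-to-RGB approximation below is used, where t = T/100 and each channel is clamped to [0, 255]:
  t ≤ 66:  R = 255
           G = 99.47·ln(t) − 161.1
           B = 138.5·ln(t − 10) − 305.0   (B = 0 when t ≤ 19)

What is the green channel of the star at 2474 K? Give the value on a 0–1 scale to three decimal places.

0.620

t = 2474/100 = 24.74; the t ≤ 66 branch applies.
G = 99.47·ln 24.74 − 161.1 = 99.47·3.2084 − 161.1 = 158.042.
On a 0–1 scale: 158.042/255 = 0.6198 → 0.620.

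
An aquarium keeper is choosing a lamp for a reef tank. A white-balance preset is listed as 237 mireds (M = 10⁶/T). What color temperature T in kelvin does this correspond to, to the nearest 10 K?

T = 10⁶ / 237 = 4219.41 K → 4220 K.

4220 K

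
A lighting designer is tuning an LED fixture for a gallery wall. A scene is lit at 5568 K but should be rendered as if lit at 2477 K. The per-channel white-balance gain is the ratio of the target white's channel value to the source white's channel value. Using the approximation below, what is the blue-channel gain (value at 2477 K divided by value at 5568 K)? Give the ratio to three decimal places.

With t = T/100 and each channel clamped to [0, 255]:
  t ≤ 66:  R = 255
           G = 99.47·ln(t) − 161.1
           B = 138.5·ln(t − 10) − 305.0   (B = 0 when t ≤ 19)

At 5568 K (t = 55.68):
  B = 138.5·ln(55.68 − 10) − 305.0 = 138.5·ln 45.68 − 305.0 = 138.5·3.8217 − 305.0 = 224.300.
At 2477 K (t = 24.77):
  B = 138.5·ln(24.77 − 10) − 305.0 = 138.5·ln 14.77 − 305.0 = 138.5·2.6926 − 305.0 = 67.925.
Gain = 67.925 / 224.300 = 0.3028 → 0.303.

0.303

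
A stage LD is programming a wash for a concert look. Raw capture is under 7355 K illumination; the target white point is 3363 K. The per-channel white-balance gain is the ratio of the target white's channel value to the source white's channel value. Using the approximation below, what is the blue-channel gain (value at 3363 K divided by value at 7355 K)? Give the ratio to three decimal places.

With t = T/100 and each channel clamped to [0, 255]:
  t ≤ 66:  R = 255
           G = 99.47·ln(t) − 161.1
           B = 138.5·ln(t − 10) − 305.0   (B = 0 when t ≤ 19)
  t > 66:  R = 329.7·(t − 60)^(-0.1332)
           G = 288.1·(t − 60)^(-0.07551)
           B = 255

At 7355 K (t = 73.55):
  B = 255 by definition for t > 66.
At 3363 K (t = 33.63):
  B = 138.5·ln(33.63 − 10) − 305.0 = 138.5·ln 23.63 − 305.0 = 138.5·3.1625 − 305.0 = 133.009.
Gain = 133.009 / 255.000 = 0.5216 → 0.522.

0.522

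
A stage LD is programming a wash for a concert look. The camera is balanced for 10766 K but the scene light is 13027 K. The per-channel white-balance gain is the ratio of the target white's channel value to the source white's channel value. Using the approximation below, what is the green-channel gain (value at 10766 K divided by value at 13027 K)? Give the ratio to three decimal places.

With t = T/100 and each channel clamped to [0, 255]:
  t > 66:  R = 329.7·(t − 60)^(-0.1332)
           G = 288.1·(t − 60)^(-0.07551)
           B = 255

1.030

At 13027 K (t = 130.27):
  G = 288.1·(130.27 − 60)^(-0.07551) = 288.1·70.27^(-0.07551) = 288.1·0.72535 = 208.975.
At 10766 K (t = 107.66):
  G = 288.1·(107.66 − 60)^(-0.07551) = 288.1·47.66^(-0.07551) = 288.1·0.74693 = 215.192.
Gain = 215.192 / 208.975 = 1.0298 → 1.030.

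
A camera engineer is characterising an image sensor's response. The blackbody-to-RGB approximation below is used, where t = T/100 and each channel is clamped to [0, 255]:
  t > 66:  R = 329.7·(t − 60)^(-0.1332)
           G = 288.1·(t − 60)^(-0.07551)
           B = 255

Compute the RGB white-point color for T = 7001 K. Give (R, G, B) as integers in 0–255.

t = 7001/100 = 70.01; the t > 66 branch applies.
R = 329.7·(70.01 − 60)^(-0.1332) = 329.7·10.01^(-0.1332) = 329.7·0.73577 = 242.583.
G = 288.1·(70.01 − 60)^(-0.07551) = 288.1·10.01^(-0.07551) = 288.1·0.84034 = 242.103.
B = 255 by definition for t > 66.
Rounded: (243, 242, 255).

(243, 242, 255)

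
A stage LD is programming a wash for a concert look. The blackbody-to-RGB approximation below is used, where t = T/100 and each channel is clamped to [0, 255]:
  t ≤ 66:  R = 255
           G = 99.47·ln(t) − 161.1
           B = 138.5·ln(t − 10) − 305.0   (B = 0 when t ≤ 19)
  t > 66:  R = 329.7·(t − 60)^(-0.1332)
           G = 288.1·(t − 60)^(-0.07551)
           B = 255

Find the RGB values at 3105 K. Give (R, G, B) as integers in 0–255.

t = 3105/100 = 31.05; the t ≤ 66 branch applies.
R = 255 by definition for t ≤ 66.
G = 99.47·ln 31.05 − 161.1 = 99.47·3.4356 − 161.1 = 180.639.
B = 138.5·ln(31.05 − 10) − 305.0 = 138.5·ln 21.05 − 305.0 = 138.5·3.0469 − 305.0 = 116.996.
Rounded: (255, 181, 117).

(255, 181, 117)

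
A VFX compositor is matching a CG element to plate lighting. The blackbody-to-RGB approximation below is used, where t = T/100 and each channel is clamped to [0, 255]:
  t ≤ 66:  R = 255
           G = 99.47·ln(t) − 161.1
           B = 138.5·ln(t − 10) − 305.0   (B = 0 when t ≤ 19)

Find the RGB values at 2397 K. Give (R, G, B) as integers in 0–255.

(255, 155, 60)

t = 2397/100 = 23.97; the t ≤ 66 branch applies.
R = 255 by definition for t ≤ 66.
G = 99.47·ln 23.97 − 161.1 = 99.47·3.1768 − 161.1 = 154.897.
B = 138.5·ln(23.97 − 10) − 305.0 = 138.5·ln 13.97 − 305.0 = 138.5·2.6369 − 305.0 = 60.212.
Rounded: (255, 155, 60).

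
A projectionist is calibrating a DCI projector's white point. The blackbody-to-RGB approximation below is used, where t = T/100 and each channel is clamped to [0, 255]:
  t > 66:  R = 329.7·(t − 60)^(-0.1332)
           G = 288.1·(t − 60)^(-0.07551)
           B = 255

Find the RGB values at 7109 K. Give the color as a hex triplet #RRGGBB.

#EFF0FF

t = 7109/100 = 71.09; the t > 66 branch applies.
R = 329.7·(71.09 − 60)^(-0.1332) = 329.7·11.09^(-0.1332) = 329.7·0.72580 = 239.295.
G = 288.1·(71.09 − 60)^(-0.07551) = 288.1·11.09^(-0.07551) = 288.1·0.83387 = 240.237.
B = 255 by definition for t > 66.
Rounded: (239, 240, 255).
In hex: #EFF0FF.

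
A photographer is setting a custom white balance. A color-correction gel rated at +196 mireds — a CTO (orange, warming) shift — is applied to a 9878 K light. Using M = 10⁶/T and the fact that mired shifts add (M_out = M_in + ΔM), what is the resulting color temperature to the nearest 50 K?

3350 K

M_in = 10⁶/9878 = 101.24 mireds.
M_out = 101.24 + (+196) = 297.24 mireds.
T_out = 10⁶/297.24 = 3364.3 K → 3350 K.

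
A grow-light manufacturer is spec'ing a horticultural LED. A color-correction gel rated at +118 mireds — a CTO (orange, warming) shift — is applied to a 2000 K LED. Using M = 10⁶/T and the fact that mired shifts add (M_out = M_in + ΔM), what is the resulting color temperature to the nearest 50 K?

1600 K

M_in = 10⁶/2000 = 500.00 mireds.
M_out = 500.00 + (+118) = 618.00 mireds.
T_out = 10⁶/618.00 = 1618.1 K → 1600 K.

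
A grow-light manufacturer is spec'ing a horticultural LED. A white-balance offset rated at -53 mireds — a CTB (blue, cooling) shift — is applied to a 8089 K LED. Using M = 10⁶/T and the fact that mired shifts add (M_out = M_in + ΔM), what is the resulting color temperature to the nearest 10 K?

14160 K

M_in = 10⁶/8089 = 123.62 mireds.
M_out = 123.62 + (-53) = 70.62 mireds.
T_out = 10⁶/70.62 = 14159.4 K → 14160 K.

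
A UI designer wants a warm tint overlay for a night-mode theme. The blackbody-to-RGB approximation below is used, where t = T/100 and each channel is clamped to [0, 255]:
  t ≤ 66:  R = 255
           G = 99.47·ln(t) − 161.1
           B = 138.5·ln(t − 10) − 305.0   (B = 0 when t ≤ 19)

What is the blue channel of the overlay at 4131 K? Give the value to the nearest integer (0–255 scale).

t = 4131/100 = 41.31; the t ≤ 66 branch applies.
B = 138.5·ln(41.31 − 10) − 305.0 = 138.5·ln 31.31 − 305.0 = 138.5·3.4439 − 305.0 = 171.985.
Rounded: 172.

172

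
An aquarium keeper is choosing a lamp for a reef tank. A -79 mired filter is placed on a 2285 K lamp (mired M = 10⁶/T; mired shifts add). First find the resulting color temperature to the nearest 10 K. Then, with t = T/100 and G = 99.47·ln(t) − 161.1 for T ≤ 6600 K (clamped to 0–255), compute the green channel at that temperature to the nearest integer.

M_in = 10⁶/2285 = 437.64; M_out = 437.64 + (-79) = 358.64.
T_out = 10⁶/358.64 = 2788.3 K → 2790 K; t = 27.9.
G = 99.47·ln 27.9 − 161.1 = 99.47·3.3286 − 161.1 = 169.998.
Rounded: 170.

170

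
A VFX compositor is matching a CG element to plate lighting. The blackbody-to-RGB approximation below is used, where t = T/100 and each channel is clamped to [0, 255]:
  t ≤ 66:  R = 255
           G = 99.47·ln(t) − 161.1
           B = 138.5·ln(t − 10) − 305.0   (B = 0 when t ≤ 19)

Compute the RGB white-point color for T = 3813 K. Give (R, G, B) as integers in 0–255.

t = 3813/100 = 38.13; the t ≤ 66 branch applies.
R = 255 by definition for t ≤ 66.
G = 99.47·ln 38.13 − 161.1 = 99.47·3.6410 − 161.1 = 201.070.
B = 138.5·ln(38.13 − 10) − 305.0 = 138.5·ln 28.13 − 305.0 = 138.5·3.3368 − 305.0 = 157.152.
Rounded: (255, 201, 157).

(255, 201, 157)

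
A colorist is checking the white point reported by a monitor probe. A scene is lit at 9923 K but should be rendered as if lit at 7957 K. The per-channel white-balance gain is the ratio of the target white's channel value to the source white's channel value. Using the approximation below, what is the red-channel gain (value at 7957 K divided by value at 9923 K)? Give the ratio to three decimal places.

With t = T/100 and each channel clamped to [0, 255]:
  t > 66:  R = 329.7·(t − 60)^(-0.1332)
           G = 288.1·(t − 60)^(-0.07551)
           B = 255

At 9923 K (t = 99.23):
  R = 329.7·(99.23 − 60)^(-0.1332) = 329.7·39.23^(-0.1332) = 329.7·0.61338 = 202.232.
At 7957 K (t = 79.57):
  R = 329.7·(79.57 − 60)^(-0.1332) = 329.7·19.57^(-0.1332) = 329.7·0.67291 = 221.860.
Gain = 221.860 / 202.232 = 1.0971 → 1.097.

1.097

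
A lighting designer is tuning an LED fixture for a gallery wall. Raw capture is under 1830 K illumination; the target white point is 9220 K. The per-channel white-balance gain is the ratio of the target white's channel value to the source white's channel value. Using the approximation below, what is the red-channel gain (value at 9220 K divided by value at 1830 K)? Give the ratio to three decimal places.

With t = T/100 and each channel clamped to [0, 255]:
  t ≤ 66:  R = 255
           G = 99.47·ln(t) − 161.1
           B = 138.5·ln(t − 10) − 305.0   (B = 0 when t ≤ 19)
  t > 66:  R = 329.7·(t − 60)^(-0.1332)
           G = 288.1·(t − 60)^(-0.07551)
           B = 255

At 1830 K (t = 18.3):
  R = 255 by definition for t ≤ 66.
At 9220 K (t = 92.2):
  R = 329.7·(92.2 − 60)^(-0.1332) = 329.7·32.2^(-0.1332) = 329.7·0.62973 = 207.622.
Gain = 207.622 / 255.000 = 0.8142 → 0.814.

0.814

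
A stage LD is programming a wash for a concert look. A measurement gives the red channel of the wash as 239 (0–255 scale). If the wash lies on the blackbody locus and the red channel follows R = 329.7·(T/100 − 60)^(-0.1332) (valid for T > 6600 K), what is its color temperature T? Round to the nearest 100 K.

7100 K

(t − 60)^(-0.1332) = 239/329.7 = 0.72490.
t − 60 = 0.72490^(1/-0.1332) = 0.72490^(-7.508) = 11.193, so t = 71.193.
T = 100·t = 7119 K → 7100 K to the nearest 100 K.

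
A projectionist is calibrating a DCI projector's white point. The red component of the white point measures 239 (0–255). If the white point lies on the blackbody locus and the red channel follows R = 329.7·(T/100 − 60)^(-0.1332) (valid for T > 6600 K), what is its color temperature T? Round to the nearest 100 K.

(t − 60)^(-0.1332) = 239/329.7 = 0.72490.
t − 60 = 0.72490^(1/-0.1332) = 0.72490^(-7.508) = 11.193, so t = 71.193.
T = 100·t = 7119 K → 7100 K to the nearest 100 K.

7100 K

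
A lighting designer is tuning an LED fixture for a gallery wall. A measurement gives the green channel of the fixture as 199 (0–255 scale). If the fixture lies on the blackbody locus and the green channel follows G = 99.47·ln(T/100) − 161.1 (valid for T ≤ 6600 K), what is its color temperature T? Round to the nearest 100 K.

3700 K

ln t = (199 + 161.1) / 99.47 = 3.6202.
t = e^3.6202 = 37.345.
T = 100·t = 3734 K → 3700 K to the nearest 100 K.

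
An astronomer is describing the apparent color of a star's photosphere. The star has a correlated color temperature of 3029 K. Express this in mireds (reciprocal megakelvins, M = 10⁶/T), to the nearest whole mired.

M = 10⁶ / 3029 = 330.142 → 330 mireds.

330 mireds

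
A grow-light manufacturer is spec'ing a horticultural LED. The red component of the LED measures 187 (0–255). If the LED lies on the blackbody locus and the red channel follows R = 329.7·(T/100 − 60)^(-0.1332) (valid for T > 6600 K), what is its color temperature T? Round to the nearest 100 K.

13100 K

(t − 60)^(-0.1332) = 187/329.7 = 0.56718.
t − 60 = 0.56718^(1/-0.1332) = 0.56718^(-7.508) = 70.620, so t = 130.620.
T = 100·t = 13062 K → 13100 K to the nearest 100 K.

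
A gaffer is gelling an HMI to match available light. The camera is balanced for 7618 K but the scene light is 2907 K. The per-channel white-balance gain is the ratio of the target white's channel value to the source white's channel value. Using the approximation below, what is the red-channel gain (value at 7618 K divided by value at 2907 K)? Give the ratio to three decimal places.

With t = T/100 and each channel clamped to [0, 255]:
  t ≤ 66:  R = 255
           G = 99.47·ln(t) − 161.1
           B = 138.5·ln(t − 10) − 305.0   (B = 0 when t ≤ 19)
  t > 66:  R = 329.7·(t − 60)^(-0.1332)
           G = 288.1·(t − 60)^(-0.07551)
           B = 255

At 2907 K (t = 29.07):
  R = 255 by definition for t ≤ 66.
At 7618 K (t = 76.18):
  R = 329.7·(76.18 − 60)^(-0.1332) = 329.7·16.18^(-0.1332) = 329.7·0.69018 = 227.553.
Gain = 227.553 / 255.000 = 0.8924 → 0.892.

0.892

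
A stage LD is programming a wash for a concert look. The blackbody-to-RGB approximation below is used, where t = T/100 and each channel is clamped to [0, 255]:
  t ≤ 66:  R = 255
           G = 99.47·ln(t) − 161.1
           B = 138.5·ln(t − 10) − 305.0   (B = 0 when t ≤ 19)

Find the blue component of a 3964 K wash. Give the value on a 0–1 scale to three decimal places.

t = 3964/100 = 39.64; the t ≤ 66 branch applies.
B = 138.5·ln(39.64 − 10) − 305.0 = 138.5·ln 29.64 − 305.0 = 138.5·3.3891 − 305.0 = 164.394.
On a 0–1 scale: 164.394/255 = 0.6447 → 0.645.

0.645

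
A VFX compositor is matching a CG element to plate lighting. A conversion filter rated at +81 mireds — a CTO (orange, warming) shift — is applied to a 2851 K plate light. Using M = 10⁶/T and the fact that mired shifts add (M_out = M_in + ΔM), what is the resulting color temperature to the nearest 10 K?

M_in = 10⁶/2851 = 350.75 mireds.
M_out = 350.75 + (+81) = 431.75 mireds.
T_out = 10⁶/431.75 = 2316.1 K → 2320 K.

2320 K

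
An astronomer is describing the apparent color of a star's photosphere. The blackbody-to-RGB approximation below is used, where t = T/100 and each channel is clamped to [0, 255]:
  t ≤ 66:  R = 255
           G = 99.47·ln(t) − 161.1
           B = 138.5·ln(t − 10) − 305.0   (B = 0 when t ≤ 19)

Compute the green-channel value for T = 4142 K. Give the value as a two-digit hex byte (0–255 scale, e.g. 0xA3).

t = 4142/100 = 41.42; the t ≤ 66 branch applies.
G = 99.47·ln 41.42 − 161.1 = 99.47·3.7238 − 161.1 = 209.303.
Rounded: 209; in hex, 0xD1.

0xD1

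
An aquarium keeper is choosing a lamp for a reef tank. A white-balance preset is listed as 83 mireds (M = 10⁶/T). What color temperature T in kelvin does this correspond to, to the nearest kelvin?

T = 10⁶ / 83 = 12048.19 K → 12048 K.

12048 K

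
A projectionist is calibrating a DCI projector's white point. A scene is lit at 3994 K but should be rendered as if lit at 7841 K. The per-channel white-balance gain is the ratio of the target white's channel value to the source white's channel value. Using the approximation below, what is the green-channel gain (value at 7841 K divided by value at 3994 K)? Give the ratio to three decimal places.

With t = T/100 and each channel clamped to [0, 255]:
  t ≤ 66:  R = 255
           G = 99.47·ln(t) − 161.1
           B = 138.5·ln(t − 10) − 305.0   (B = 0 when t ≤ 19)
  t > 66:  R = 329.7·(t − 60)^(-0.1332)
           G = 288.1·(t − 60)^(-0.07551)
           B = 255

At 3994 K (t = 39.94):
  G = 99.47·ln 39.94 − 161.1 = 99.47·3.6874 − 161.1 = 205.684.
At 7841 K (t = 78.41):
  G = 288.1·(78.41 − 60)^(-0.07551) = 288.1·18.41^(-0.07551) = 288.1·0.80256 = 231.217.
Gain = 231.217 / 205.684 = 1.1241 → 1.124.

1.124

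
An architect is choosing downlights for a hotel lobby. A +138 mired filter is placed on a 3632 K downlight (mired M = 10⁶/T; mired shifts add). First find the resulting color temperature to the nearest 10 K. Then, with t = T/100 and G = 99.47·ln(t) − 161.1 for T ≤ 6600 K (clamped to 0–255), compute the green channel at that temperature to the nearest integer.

156

M_in = 10⁶/3632 = 275.33; M_out = 275.33 + (+138) = 413.33.
T_out = 10⁶/413.33 = 2419.4 K → 2420 K; t = 24.2.
G = 99.47·ln 24.2 − 161.1 = 99.47·3.1864 − 161.1 = 155.846.
Rounded: 156.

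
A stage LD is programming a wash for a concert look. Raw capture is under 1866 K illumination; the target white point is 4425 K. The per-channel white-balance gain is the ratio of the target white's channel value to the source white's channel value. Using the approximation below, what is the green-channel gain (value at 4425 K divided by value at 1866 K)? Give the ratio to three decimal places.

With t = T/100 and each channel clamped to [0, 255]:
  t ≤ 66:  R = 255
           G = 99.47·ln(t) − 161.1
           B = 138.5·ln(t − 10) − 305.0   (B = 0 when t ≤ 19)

1.661

At 1866 K (t = 18.66):
  G = 99.47·ln 18.66 − 161.1 = 99.47·2.9264 − 161.1 = 129.987.
At 4425 K (t = 44.25):
  G = 99.47·ln 44.25 − 161.1 = 99.47·3.7899 − 161.1 = 215.877.
Gain = 215.877 / 129.987 = 1.6608 → 1.661.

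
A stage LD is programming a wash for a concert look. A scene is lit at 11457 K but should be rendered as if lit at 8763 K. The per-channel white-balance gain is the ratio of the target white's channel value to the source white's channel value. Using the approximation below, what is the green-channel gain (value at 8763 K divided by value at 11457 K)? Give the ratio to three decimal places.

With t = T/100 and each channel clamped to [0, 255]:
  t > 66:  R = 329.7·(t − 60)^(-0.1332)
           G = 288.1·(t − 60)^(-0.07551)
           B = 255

At 11457 K (t = 114.57):
  G = 288.1·(114.57 − 60)^(-0.07551) = 288.1·54.57^(-0.07551) = 288.1·0.73934 = 213.003.
At 8763 K (t = 87.63):
  G = 288.1·(87.63 − 60)^(-0.07551) = 288.1·27.63^(-0.07551) = 288.1·0.77833 = 224.236.
Gain = 224.236 / 213.003 = 1.0527 → 1.053.

1.053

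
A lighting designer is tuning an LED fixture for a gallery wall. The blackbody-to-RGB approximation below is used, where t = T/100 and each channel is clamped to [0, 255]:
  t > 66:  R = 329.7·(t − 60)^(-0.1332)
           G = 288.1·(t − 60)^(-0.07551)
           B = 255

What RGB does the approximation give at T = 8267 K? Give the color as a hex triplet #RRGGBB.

t = 8267/100 = 82.67; the t > 66 branch applies.
R = 329.7·(82.67 − 60)^(-0.1332) = 329.7·22.67^(-0.1332) = 329.7·0.65986 = 217.557.
G = 288.1·(82.67 − 60)^(-0.07551) = 288.1·22.67^(-0.07551) = 288.1·0.79004 = 227.611.
B = 255 by definition for t > 66.
Rounded: (218, 228, 255).
In hex: #DAE4FF.

#DAE4FF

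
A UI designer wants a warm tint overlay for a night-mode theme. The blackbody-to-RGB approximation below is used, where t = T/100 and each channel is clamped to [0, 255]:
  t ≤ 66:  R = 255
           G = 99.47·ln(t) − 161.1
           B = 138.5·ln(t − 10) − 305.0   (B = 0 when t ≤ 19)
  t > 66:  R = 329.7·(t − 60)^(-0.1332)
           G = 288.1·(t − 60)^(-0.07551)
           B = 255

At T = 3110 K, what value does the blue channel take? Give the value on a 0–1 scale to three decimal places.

t = 3110/100 = 31.1; the t ≤ 66 branch applies.
B = 138.5·ln(31.1 − 10) − 305.0 = 138.5·ln 21.1 − 305.0 = 138.5·3.0493 − 305.0 = 117.324.
On a 0–1 scale: 117.324/255 = 0.4601 → 0.460.

0.460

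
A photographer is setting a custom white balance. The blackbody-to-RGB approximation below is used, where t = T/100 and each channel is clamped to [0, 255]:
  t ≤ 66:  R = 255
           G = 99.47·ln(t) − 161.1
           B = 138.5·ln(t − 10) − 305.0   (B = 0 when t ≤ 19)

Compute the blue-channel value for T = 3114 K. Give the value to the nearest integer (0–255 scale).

118

t = 3114/100 = 31.14; the t ≤ 66 branch applies.
B = 138.5·ln(31.14 − 10) − 305.0 = 138.5·ln 21.14 − 305.0 = 138.5·3.0512 − 305.0 = 117.587.
Rounded: 118.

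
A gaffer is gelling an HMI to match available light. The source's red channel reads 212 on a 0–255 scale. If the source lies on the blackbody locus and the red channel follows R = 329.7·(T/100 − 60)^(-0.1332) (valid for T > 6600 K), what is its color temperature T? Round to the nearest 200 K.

8800 K

(t − 60)^(-0.1332) = 212/329.7 = 0.64301.
t − 60 = 0.64301^(1/-0.1332) = 0.64301^(-7.508) = 27.530, so t = 87.530.
T = 100·t = 8753 K → 8800 K to the nearest 200 K.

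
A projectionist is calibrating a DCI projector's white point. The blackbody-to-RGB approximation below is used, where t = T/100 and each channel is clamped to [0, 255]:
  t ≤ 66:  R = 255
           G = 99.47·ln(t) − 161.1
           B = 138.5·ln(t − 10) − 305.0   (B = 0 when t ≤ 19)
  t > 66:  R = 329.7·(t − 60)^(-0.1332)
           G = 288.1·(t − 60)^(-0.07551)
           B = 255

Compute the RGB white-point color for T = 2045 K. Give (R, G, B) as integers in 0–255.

(255, 139, 20)

t = 2045/100 = 20.45; the t ≤ 66 branch applies.
R = 255 by definition for t ≤ 66.
G = 99.47·ln 20.45 − 161.1 = 99.47·3.0180 − 161.1 = 139.099.
B = 138.5·ln(20.45 − 10) − 305.0 = 138.5·ln 10.45 − 305.0 = 138.5·2.3466 − 305.0 = 20.004.
Rounded: (255, 139, 20).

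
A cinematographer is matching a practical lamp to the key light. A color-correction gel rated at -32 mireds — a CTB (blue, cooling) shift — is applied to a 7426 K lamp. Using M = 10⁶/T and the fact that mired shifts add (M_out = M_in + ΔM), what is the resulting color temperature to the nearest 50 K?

9750 K

M_in = 10⁶/7426 = 134.66 mireds.
M_out = 134.66 + (-32) = 102.66 mireds.
T_out = 10⁶/102.66 = 9740.7 K → 9750 K.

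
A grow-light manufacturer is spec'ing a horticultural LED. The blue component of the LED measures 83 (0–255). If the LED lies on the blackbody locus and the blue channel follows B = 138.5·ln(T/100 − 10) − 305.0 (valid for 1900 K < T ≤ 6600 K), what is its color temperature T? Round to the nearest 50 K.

2650 K

ln(t − 10) = (83 + 305.0) / 138.5 = 2.8014.
t − 10 = e^2.8014 = 16.468, so t = 26.468.
T = 100·t = 2647 K → 2650 K to the nearest 50 K.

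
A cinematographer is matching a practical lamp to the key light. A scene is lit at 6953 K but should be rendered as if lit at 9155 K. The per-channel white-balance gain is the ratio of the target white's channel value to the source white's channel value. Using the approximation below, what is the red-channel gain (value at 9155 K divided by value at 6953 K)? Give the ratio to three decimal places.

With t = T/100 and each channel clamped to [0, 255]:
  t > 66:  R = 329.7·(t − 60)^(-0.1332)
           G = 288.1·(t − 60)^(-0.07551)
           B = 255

At 6953 K (t = 69.53):
  R = 329.7·(69.53 − 60)^(-0.1332) = 329.7·9.53^(-0.1332) = 329.7·0.74060 = 244.176.
At 9155 K (t = 91.55):
  R = 329.7·(91.55 − 60)^(-0.1332) = 329.7·31.55^(-0.1332) = 329.7·0.63144 = 208.186.
Gain = 208.186 / 244.176 = 0.8526 → 0.853.

0.853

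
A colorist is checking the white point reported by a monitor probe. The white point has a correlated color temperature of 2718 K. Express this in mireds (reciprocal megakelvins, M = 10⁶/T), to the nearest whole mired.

368 mireds

M = 10⁶ / 2718 = 367.918 → 368 mireds.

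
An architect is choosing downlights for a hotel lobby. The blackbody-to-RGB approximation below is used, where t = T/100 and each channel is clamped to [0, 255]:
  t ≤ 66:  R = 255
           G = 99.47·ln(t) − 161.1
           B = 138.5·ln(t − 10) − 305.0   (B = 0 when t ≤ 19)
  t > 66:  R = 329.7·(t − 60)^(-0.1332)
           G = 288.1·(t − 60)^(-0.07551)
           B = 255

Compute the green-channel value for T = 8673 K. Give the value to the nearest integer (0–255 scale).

225

t = 8673/100 = 86.73; the t > 66 branch applies.
G = 288.1·(86.73 − 60)^(-0.07551) = 288.1·26.73^(-0.07551) = 288.1·0.78027 = 224.797.
Rounded: 225.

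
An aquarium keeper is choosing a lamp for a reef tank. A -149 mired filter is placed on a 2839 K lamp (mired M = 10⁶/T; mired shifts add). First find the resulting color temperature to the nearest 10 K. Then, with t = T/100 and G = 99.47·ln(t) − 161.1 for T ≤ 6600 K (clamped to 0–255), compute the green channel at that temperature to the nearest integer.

M_in = 10⁶/2839 = 352.24; M_out = 352.24 + (-149) = 203.24.
T_out = 10⁶/203.24 = 4920.4 K → 4920 K; t = 49.2.
G = 99.47·ln 49.2 − 161.1 = 99.47·3.8959 − 161.1 = 226.425.
Rounded: 226.

226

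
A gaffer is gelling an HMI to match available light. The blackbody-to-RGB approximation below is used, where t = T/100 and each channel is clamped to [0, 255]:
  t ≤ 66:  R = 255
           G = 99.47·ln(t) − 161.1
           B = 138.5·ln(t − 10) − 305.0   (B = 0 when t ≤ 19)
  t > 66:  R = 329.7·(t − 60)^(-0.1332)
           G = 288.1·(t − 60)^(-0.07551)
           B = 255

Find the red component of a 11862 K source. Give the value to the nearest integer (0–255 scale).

192

t = 11862/100 = 118.62; the t > 66 branch applies.
R = 329.7·(118.62 − 60)^(-0.1332) = 329.7·58.62^(-0.1332) = 329.7·0.58143 = 191.697.
Rounded: 192.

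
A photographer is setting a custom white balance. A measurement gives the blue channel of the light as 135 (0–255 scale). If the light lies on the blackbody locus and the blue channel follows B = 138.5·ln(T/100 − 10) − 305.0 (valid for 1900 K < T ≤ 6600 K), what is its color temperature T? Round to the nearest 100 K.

ln(t − 10) = (135 + 305.0) / 138.5 = 3.1769.
t − 10 = e^3.1769 = 23.972, so t = 33.972.
T = 100·t = 3397 K → 3400 K to the nearest 100 K.

3400 K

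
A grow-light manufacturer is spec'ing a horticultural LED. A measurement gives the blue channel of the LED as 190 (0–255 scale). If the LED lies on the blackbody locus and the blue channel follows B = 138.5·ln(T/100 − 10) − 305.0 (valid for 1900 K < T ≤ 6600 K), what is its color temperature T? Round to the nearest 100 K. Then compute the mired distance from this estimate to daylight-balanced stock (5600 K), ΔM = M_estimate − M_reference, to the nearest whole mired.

+39 mireds

ln(t − 10) = (190 + 305.0) / 138.5 = 3.5740.
t − 10 = e^3.5740 = 35.659, so t = 45.659.
T = 100·t = 4566 K → 4600 K to the nearest 100 K.
M_estimate = 10⁶/4600 = 217.39; M_reference = 10⁶/5600 = 178.57.
ΔM = 217.39 − 178.57 = 38.82 → +39 mireds.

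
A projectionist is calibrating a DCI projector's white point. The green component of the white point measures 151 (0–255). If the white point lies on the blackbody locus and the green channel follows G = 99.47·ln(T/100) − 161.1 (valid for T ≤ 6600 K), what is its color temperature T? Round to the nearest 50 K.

2300 K

ln t = (151 + 161.1) / 99.47 = 3.1376.
t = e^3.1376 = 23.049.
T = 100·t = 2305 K → 2300 K to the nearest 50 K.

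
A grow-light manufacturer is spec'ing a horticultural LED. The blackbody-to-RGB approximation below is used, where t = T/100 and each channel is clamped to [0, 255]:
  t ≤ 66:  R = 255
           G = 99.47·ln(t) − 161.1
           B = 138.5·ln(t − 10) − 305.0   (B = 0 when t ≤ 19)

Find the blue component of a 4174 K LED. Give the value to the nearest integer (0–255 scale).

174

t = 4174/100 = 41.74; the t ≤ 66 branch applies.
B = 138.5·ln(41.74 − 10) − 305.0 = 138.5·ln 31.74 − 305.0 = 138.5·3.4576 − 305.0 = 173.875.
Rounded: 174.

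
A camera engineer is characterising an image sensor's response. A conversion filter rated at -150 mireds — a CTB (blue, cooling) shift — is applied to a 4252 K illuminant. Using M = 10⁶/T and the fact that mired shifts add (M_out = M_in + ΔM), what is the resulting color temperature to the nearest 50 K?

M_in = 10⁶/4252 = 235.18 mireds.
M_out = 235.18 + (-150) = 85.18 mireds.
T_out = 10⁶/85.18 = 11739.4 K → 11750 K.

11750 K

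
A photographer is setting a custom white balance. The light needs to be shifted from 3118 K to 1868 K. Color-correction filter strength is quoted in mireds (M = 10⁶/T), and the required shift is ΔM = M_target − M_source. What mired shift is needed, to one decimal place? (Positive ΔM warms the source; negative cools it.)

+214.6 mireds

M_source = 10⁶/3118 = 320.718; M_target = 10⁶/1868 = 535.332.
ΔM = 535.332 − 320.718 = 214.613 → +214.6 mireds, a warming shift.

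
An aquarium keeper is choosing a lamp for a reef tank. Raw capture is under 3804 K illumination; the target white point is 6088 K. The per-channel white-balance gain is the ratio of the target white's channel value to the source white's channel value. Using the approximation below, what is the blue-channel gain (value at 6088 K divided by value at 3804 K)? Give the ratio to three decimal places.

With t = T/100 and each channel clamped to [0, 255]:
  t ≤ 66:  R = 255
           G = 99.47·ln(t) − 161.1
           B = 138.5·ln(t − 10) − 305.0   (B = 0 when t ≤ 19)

At 3804 K (t = 38.04):
  B = 138.5·ln(38.04 − 10) − 305.0 = 138.5·ln 28.04 − 305.0 = 138.5·3.3336 − 305.0 = 156.708.
At 6088 K (t = 60.88):
  B = 138.5·ln(60.88 − 10) − 305.0 = 138.5·ln 50.88 − 305.0 = 138.5·3.9295 − 305.0 = 239.232.
Gain = 239.232 / 156.708 = 1.5266 → 1.527.

1.527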